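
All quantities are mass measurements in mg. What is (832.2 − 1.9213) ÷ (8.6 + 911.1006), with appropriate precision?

832.2 − 1.9213 = 830.2787, limited to 1 d.p. → 4 s.f.; 8.6 + 911.1006 = 919.7006, limited to 1 d.p. → 4 s.f.
Carrying full precision, 830.2787 ÷ 919.7006 = 0.902770640793…; keep min(4, 4) = 4 s.f.
Rounded to 4 significant figures: 0.9028.

0.9028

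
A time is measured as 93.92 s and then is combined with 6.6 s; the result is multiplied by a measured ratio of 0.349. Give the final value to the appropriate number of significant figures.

35.1 s

93.92 s + 6.6 s = 100.52 s; the sum is limited to 1 decimal place (4 s.f.).
Carrying full precision, 100.52 × 0.349 = 35.08148 s; 0.349 has 3 s.f., so the result keeps min(4, 3) = 3 s.f.
Rounded to 3 significant figures: 35.1 s.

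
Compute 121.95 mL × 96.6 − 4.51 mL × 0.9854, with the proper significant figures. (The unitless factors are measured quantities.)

121.95 × 96.6 = 11780.37 → 1.18 × 10⁴ mL (3 s.f., last digit at the 10^2 place).
4.51 × 0.9854 = 4.444154 → 4.44 mL (3 s.f., last digit at the 10^-2 place).
Difference: 11775.925846 mL; keep the coarser place, 10^2.
Result: 1.18 × 10⁴ mL.

1.18 × 10⁴ mL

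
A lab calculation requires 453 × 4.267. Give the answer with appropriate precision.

453 × 4.267 = 1932.951
Multiplication/division keeps the fewest significant figures: 453 → 3 s.f., 4.267 → 4 s.f.; limit is 3.
Rounded to 3 significant figures: 1.93 × 10³.

1.93 × 10³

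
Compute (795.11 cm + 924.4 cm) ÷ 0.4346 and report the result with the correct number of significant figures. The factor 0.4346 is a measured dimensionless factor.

795.11 cm + 924.4 cm = 1719.51 cm; the sum is limited to 1 decimal place (5 s.f.).
Carrying full precision, 1719.51 ÷ 0.4346 = 3956.53474459… cm; 0.4346 has 4 s.f., so the result keeps min(5, 4) = 4 s.f.
Rounded to 4 significant figures: 3957 cm.

3957 cm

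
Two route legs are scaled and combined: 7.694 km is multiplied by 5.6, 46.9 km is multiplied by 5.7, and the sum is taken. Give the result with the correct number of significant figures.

7.694 × 5.6 = 43.0864 → 43 km (2 s.f., last digit at the 10^0 place).
46.9 × 5.7 = 267.33 → 2.7 × 10^2 km (2 s.f., last digit at the 10^1 place).
Sum: 310.4164 km; keep the coarser place, 10^1.
Result: 3.1 × 10^2 km.

3.1 × 10^2 km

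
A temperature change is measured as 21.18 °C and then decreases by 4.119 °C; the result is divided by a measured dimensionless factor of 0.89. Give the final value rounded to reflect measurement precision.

21.18 °C − 4.119 °C = 17.061 °C; the difference is limited to 2 decimal places (4 s.f.).
Carrying full precision, 17.061 ÷ 0.89 = 19.1696629213… °C; 0.89 has 2 s.f., so the result keeps min(4, 2) = 2 s.f.
Rounded to 2 significant figures: 19 °C.

19 °C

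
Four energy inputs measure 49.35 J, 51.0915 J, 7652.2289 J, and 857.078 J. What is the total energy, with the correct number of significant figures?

8609.75 J

49.35 J + 51.0915 J + 7652.2289 J + 857.078 J = 8609.7484 J.
Addition/subtraction keeps the fewest decimal places: 49.35 → 2 decimal places, 51.0915 → 4 decimal places, 7652.2289 → 4 decimal places, 857.078 → 3 decimal places; limit is 2.
Rounded to 2 decimal places: 8609.75 J.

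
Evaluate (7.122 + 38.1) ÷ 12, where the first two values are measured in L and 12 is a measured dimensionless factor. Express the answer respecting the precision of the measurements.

7.122 L + 38.1 L = 45.222 L; the sum is limited to 1 decimal place (3 s.f.).
Carrying full precision, 45.222 ÷ 12 = 3.7685 L; 12 has 2 s.f., so the result keeps min(3, 2) = 2 s.f.
Rounded to 2 significant figures: 3.8 L.

3.8 L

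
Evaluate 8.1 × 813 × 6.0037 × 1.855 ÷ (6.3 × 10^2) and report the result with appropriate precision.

8.1 × 813 × 6.0037 × 1.855 ÷ (6.3 × 10^2) = 116.412043185
Multiplication/division keeps the fewest significant figures: 8.1 → 2 s.f., 813 → 3 s.f., 6.0037 → 5 s.f., 1.855 → 4 s.f., 6.3 × 10^2 → 2 s.f.; limit is 2.
Rounded to 2 significant figures: 1.2 × 10^2.

1.2 × 10^2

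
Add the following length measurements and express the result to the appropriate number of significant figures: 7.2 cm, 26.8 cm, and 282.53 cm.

7.2 cm + 26.8 cm + 282.53 cm = 316.53 cm.
Addition/subtraction keeps the fewest decimal places: 7.2 → 1 decimal place, 26.8 → 1 decimal place, 282.53 → 2 decimal places; limit is 1.
Rounded to 1 decimal place: 316.5 cm.

316.5 cm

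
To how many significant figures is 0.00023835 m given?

5

0.00023835: leading zeros are not significant.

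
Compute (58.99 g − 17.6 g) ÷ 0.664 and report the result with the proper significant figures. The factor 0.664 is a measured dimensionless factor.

58.99 g − 17.6 g = 41.39 g; the difference is limited to 1 decimal place (3 s.f.).
Carrying full precision, 41.39 ÷ 0.664 = 62.3343373494… g; 0.664 has 3 s.f., so the result keeps min(3, 3) = 3 s.f.
Rounded to 3 significant figures: 62.3 g.

62.3 g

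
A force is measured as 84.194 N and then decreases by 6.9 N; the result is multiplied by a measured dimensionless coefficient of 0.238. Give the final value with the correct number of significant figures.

18.4 N

84.194 N − 6.9 N = 77.294 N; the difference is limited to 1 decimal place (3 s.f.).
Carrying full precision, 77.294 × 0.238 = 18.395972 N; 0.238 has 3 s.f., so the result keeps min(3, 3) = 3 s.f.
Rounded to 3 significant figures: 18.4 N.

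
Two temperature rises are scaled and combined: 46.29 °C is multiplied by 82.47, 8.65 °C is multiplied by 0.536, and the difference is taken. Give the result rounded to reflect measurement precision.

46.29 × 82.47 = 3817.5363 → 3818 °C (4 s.f., last digit at the 10^0 place).
8.65 × 0.536 = 4.6364 → 4.64 °C (3 s.f., last digit at the 10^-2 place).
Difference: 3812.8999 °C; keep the coarser place, 10^0.
Result: 3.813 × 10³ °C.

3.813 × 10³ °C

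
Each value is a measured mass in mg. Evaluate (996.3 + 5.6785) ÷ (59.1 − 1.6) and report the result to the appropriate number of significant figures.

996.3 + 5.6785 = 1001.9785, limited to 1 d.p. → 5 s.f.; 59.1 − 1.6 = 57.5, limited to 1 d.p. → 3 s.f.
Carrying full precision, 1001.9785 ÷ 57.5 = 17.4257130435…; keep min(5, 3) = 3 s.f.
Rounded to 3 significant figures: 17.4.

17.4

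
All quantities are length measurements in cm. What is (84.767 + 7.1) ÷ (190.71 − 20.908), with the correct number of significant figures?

84.767 + 7.1 = 91.867, limited to 1 d.p. → 3 s.f.; 190.71 − 20.908 = 169.802, limited to 2 d.p. → 5 s.f.
Carrying full precision, 91.867 ÷ 169.802 = 0.541024251776…; keep min(3, 5) = 3 s.f.
Rounded to 3 significant figures: 0.541.

0.541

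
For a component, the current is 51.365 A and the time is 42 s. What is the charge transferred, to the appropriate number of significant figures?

2.2 × 10^3 C

charge transferred = 51.365 A × 42 s = 2157.33 C.
51.365 has 5 significant figures; 42 has 2.
Division/multiplication keeps the fewest: 2 significant figures.
Rounded: 2.2 × 10^3 C.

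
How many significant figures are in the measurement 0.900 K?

0.900: leading zeros are not significant; trailing zeros after a decimal point are significant.

3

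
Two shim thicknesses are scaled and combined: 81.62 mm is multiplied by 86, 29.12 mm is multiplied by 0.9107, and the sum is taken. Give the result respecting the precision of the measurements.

7.0 × 10³ mm

81.62 × 86 = 7019.32 → 7.0 × 10³ mm (2 s.f., last digit at the 10^2 place).
29.12 × 0.9107 = 26.519584 → 26.52 mm (4 s.f., last digit at the 10^-2 place).
Sum: 7045.839584 mm; keep the coarser place, 10^2.
Result: 7.0 × 10³ mm.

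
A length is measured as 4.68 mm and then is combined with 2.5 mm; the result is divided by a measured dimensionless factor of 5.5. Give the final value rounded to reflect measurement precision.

1.3 mm

4.68 mm + 2.5 mm = 7.18 mm; the sum is limited to 1 decimal place (2 s.f.).
Carrying full precision, 7.18 ÷ 5.5 = 1.30545454545… mm; 5.5 has 2 s.f., so the result keeps min(2, 2) = 2 s.f.
Rounded to 2 significant figures: 1.3 mm.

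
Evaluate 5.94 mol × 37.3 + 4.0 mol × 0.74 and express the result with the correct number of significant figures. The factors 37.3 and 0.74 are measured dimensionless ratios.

5.94 × 37.3 = 221.562 → 222 mol (3 s.f., last digit at the 10^0 place).
4.0 × 0.74 = 2.96 → 3.0 mol (2 s.f., last digit at the 10^-1 place).
Sum: 224.522 mol; keep the coarser place, 10^0.
Result: 225 mol.

225 mol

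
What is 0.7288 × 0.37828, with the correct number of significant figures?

0.7288 × 0.37828 = 0.275690464
Multiplication/division keeps the fewest significant figures: 0.7288 → 4 s.f., 0.37828 → 5 s.f.; limit is 4.
Rounded to 4 significant figures: 0.2757.

0.2757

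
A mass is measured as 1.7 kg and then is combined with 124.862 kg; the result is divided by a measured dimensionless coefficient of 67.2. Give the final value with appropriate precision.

1.7 kg + 124.862 kg = 126.562 kg; the sum is limited to 1 decimal place (4 s.f.).
Carrying full precision, 126.562 ÷ 67.2 = 1.88336309524… kg; 67.2 has 3 s.f., so the result keeps min(4, 3) = 3 s.f.
Rounded to 3 significant figures: 1.88 kg.

1.88 kg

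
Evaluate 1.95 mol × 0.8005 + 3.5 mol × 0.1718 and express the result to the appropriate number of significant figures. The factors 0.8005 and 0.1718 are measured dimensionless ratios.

1.95 × 0.8005 = 1.560975 → 1.56 mol (3 s.f., last digit at the 10^-2 place).
3.5 × 0.1718 = 0.6013 → 6.0 × 10^-1 mol (2 s.f., last digit at the 10^-2 place).
Sum: 2.162275 mol; keep the coarser place, 10^-2.
Result: 2.16 mol.

2.16 mol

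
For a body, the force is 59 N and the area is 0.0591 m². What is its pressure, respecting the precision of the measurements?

1.0 × 10^3 Pa

pressure = 59 N ÷ 0.0591 m² = 998.307952623… Pa.
59 has 2 significant figures; 0.0591 has 3.
Division/multiplication keeps the fewest: 2 significant figures.
Rounded: 1.0 × 10^3 Pa.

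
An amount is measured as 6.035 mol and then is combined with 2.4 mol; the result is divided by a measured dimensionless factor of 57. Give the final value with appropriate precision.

0.15 mol

6.035 mol + 2.4 mol = 8.435 mol; the sum is limited to 1 decimal place (2 s.f.).
Carrying full precision, 8.435 ÷ 57 = 0.14798245614… mol; 57 has 2 s.f., so the result keeps min(2, 2) = 2 s.f.
Rounded to 2 significant figures: 0.15 mol.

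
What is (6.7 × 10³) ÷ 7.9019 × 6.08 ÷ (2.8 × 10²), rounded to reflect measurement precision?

18

(6.7 × 10³) ÷ 7.9019 × 6.08 ÷ (2.8 × 10²) = 18.411485122…
Multiplication/division keeps the fewest significant figures: 6.7 × 10³ → 2 s.f., 7.9019 → 5 s.f., 6.08 → 3 s.f., 2.8 × 10² → 2 s.f.; limit is 2.
Rounded to 2 significant figures: 18.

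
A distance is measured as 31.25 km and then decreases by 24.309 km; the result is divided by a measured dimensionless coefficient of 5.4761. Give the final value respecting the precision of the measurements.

1.27 km

31.25 km − 24.309 km = 6.941 km; the difference is limited to 2 decimal places (3 s.f.).
Carrying full precision, 6.941 ÷ 5.4761 = 1.26750789796… km; 5.4761 has 5 s.f., so the result keeps min(3, 5) = 3 s.f.
Rounded to 3 significant figures: 1.27 km.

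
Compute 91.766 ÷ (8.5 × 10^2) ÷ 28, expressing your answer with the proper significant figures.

91.766 ÷ (8.5 × 10^2) ÷ 28 = 0.00385571428571…
Multiplication/division keeps the fewest significant figures: 91.766 → 5 s.f., 8.5 × 10^2 → 2 s.f., 28 → 2 s.f.; limit is 2.
Rounded to 2 significant figures: 0.0039.

0.0039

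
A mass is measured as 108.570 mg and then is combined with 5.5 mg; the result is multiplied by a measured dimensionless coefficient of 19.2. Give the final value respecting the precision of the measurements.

2.19 × 10^3 mg

108.570 mg + 5.5 mg = 114.070 mg; the sum is limited to 1 decimal place (4 s.f.).
Carrying full precision, 114.070 × 19.2 = 2190.144 mg; 19.2 has 3 s.f., so the result keeps min(4, 3) = 3 s.f.
Rounded to 3 significant figures: 2.19 × 10^3 mg.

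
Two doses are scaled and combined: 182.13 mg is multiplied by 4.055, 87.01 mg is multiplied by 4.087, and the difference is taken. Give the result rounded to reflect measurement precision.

382.9 mg

182.13 × 4.055 = 738.53715 → 738.5 mg (4 s.f., last digit at the 10^-1 place).
87.01 × 4.087 = 355.60987 → 355.6 mg (4 s.f., last digit at the 10^-1 place).
Difference: 382.92728 mg; keep the coarser place, 10^-1.
Result: 382.9 mg.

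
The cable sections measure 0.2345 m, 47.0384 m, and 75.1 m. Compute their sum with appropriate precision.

122.4 m

0.2345 m + 47.0384 m + 75.1 m = 122.3729 m.
Addition/subtraction keeps the fewest decimal places: 0.2345 → 4 decimal places, 47.0384 → 4 decimal places, 75.1 → 1 decimal place; limit is 1.
Rounded to 1 decimal place: 122.4 m.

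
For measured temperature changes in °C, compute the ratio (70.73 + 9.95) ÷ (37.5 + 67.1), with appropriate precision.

70.73 + 9.95 = 80.68, limited to 2 d.p. → 4 s.f.; 37.5 + 67.1 = 104.6, limited to 1 d.p. → 4 s.f.
Carrying full precision, 80.68 ÷ 104.6 = 0.771319311663…; keep min(4, 4) = 4 s.f.
Rounded to 4 significant figures: 0.7713.

0.7713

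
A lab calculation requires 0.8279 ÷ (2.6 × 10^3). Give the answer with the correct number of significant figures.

3.2 × 10^-4

0.8279 ÷ (2.6 × 10^3) = 0.000318423076923…
Multiplication/division keeps the fewest significant figures: 0.8279 → 4 s.f., 2.6 × 10^3 → 2 s.f.; limit is 2.
Rounded to 2 significant figures: 3.2 × 10^-4.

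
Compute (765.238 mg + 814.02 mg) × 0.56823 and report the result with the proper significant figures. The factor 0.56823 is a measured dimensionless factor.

765.238 mg + 814.02 mg = 1579.258 mg; the sum is limited to 2 decimal places (6 s.f.).
Carrying full precision, 1579.258 × 0.56823 = 897.38177334 mg; 0.56823 has 5 s.f., so the result keeps min(6, 5) = 5 s.f.
Rounded to 5 significant figures: 897.38 mg.

897.38 mg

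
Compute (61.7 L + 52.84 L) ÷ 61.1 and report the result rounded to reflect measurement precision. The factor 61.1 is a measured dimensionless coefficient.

1.87 L

61.7 L + 52.84 L = 114.54 L; the sum is limited to 1 decimal place (4 s.f.).
Carrying full precision, 114.54 ÷ 61.1 = 1.87463175123… L; 61.1 has 3 s.f., so the result keeps min(4, 3) = 3 s.f.
Rounded to 3 significant figures: 1.87 L.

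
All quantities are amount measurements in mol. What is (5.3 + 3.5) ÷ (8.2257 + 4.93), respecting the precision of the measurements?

0.67

5.3 + 3.5 = 8.8, limited to 1 d.p. → 2 s.f.; 8.2257 + 4.93 = 13.1557, limited to 2 d.p. → 4 s.f.
Carrying full precision, 8.8 ÷ 13.1557 = 0.668911574451…; keep min(2, 4) = 2 s.f.
Rounded to 2 significant figures: 0.67.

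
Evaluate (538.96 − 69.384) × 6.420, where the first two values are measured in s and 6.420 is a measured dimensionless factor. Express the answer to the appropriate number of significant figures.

3015 s

538.96 s − 69.384 s = 469.576 s; the difference is limited to 2 decimal places (5 s.f.).
Carrying full precision, 469.576 × 6.420 = 3014.67792 s; 6.420 has 4 s.f., so the result keeps min(5, 4) = 4 s.f.
Rounded to 4 significant figures: 3015 s.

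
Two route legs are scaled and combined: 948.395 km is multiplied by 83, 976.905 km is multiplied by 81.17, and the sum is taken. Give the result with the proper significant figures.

948.395 × 83 = 78716.785 → 7.9 × 10⁴ km (2 s.f., last digit at the 10^3 place).
976.905 × 81.17 = 79295.37885 → 7.930 × 10⁴ km (4 s.f., last digit at the 10^1 place).
Sum: 158012.16385 km; keep the coarser place, 10^3.
Result: 1.58 × 10⁵ km.

1.58 × 10⁵ km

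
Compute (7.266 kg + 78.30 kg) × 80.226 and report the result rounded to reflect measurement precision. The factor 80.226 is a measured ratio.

6865 kg

7.266 kg + 78.30 kg = 85.566 kg; the sum is limited to 2 decimal places (4 s.f.).
Carrying full precision, 85.566 × 80.226 = 6864.617916 kg; 80.226 has 5 s.f., so the result keeps min(4, 5) = 4 s.f.
Rounded to 4 significant figures: 6865 kg.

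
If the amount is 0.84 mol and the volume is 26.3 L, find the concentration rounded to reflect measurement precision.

concentration = 0.84 mol ÷ 26.3 L = 0.0319391634981… mol/L.
0.84 has 2 significant figures; 26.3 has 3.
Division/multiplication keeps the fewest: 2 significant figures.
Rounded: 0.032 mol/L.

0.032 mol/L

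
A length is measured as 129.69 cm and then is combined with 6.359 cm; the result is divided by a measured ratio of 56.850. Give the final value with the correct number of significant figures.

129.69 cm + 6.359 cm = 136.049 cm; the sum is limited to 2 decimal places (5 s.f.).
Carrying full precision, 136.049 ÷ 56.850 = 2.39312225154… cm; 56.850 has 5 s.f., so the result keeps min(5, 5) = 5 s.f.
Rounded to 5 significant figures: 2.3931 cm.

2.3931 cm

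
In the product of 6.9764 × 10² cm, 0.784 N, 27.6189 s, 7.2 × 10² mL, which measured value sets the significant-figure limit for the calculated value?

6.9764 × 10² cm → 5 s.f.; 0.784 N → 3 s.f.; 27.6189 s → 6 s.f.; 7.2 × 10² mL → 2 s.f.
The fewest is 2 significant figures, from 7.2 × 10² mL.

7.2 × 10² mL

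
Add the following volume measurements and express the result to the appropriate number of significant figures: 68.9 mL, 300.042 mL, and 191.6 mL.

560.5 mL

68.9 mL + 300.042 mL + 191.6 mL = 560.542 mL.
Addition/subtraction keeps the fewest decimal places: 68.9 → 1 decimal place, 300.042 → 3 decimal places, 191.6 → 1 decimal place; limit is 1.
Rounded to 1 decimal place: 560.5 mL.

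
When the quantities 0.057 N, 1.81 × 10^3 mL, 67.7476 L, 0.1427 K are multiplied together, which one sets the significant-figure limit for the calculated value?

0.057 N

0.057 N → 2 s.f.; 1.81 × 10^3 mL → 3 s.f.; 67.7476 L → 6 s.f.; 0.1427 K → 4 s.f.
The fewest is 2 significant figures, from 0.057 N.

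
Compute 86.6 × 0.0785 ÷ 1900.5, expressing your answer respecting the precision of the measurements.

86.6 × 0.0785 ÷ 1900.5 = 0.00357700605104…
Multiplication/division keeps the fewest significant figures: 86.6 → 3 s.f., 0.0785 → 3 s.f., 1900.5 → 5 s.f.; limit is 3.
Rounded to 3 significant figures: 0.00358.

0.00358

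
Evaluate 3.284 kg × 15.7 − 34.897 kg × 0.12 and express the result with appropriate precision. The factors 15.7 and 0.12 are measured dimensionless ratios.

47.4 kg

3.284 × 15.7 = 51.5588 → 51.6 kg (3 s.f., last digit at the 10^-1 place).
34.897 × 0.12 = 4.18764 → 4.2 kg (2 s.f., last digit at the 10^-1 place).
Difference: 47.37116 kg; keep the coarser place, 10^-1.
Result: 47.4 kg.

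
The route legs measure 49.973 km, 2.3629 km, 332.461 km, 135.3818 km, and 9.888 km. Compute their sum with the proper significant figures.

49.973 km + 2.3629 km + 332.461 km + 135.3818 km + 9.888 km = 530.0667 km.
Addition/subtraction keeps the fewest decimal places: 49.973 → 3 decimal places, 2.3629 → 4 decimal places, 332.461 → 3 decimal places, 135.3818 → 4 decimal places, 9.888 → 3 decimal places; limit is 3.
Rounded to 3 decimal places: 530.067 km.

530.067 km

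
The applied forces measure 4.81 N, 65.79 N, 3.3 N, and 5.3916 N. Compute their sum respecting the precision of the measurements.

4.81 N + 65.79 N + 3.3 N + 5.3916 N = 79.2916 N.
Addition/subtraction keeps the fewest decimal places: 4.81 → 2 decimal places, 65.79 → 2 decimal places, 3.3 → 1 decimal place, 5.3916 → 4 decimal places; limit is 1.
Rounded to 1 decimal place: 79.3 N.

79.3 N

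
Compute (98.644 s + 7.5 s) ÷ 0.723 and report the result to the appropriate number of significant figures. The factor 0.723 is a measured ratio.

98.644 s + 7.5 s = 106.144 s; the sum is limited to 1 decimal place (4 s.f.).
Carrying full precision, 106.144 ÷ 0.723 = 146.810511757… s; 0.723 has 3 s.f., so the result keeps min(4, 3) = 3 s.f.
Rounded to 3 significant figures: 147 s.

147 s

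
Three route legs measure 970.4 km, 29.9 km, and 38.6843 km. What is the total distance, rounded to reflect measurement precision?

1039.0 km

970.4 km + 29.9 km + 38.6843 km = 1038.9843 km.
Addition/subtraction keeps the fewest decimal places: 970.4 → 1 decimal place, 29.9 → 1 decimal place, 38.6843 → 4 decimal places; limit is 1.
Rounded to 1 decimal place: 1039.0 km.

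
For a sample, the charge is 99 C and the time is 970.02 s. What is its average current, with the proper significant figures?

average current = 99 C ÷ 970.02 s = 0.102059751345… A.
99 has 2 significant figures; 970.02 has 5.
Division/multiplication keeps the fewest: 2 significant figures.
Rounded: 1.0 × 10^-1 A.

1.0 × 10^-1 A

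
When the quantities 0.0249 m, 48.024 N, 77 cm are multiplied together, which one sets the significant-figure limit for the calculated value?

0.0249 m → 3 s.f.; 48.024 N → 5 s.f.; 77 cm → 2 s.f.
The fewest is 2 significant figures, from 77 cm.

77 cm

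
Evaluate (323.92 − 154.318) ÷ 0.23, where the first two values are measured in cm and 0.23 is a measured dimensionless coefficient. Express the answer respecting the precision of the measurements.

323.92 cm − 154.318 cm = 169.602 cm; the difference is limited to 2 decimal places (5 s.f.).
Carrying full precision, 169.602 ÷ 0.23 = 737.4 cm; 0.23 has 2 s.f., so the result keeps min(5, 2) = 2 s.f.
Rounded to 2 significant figures: 7.4 × 10^2 cm.

7.4 × 10^2 cm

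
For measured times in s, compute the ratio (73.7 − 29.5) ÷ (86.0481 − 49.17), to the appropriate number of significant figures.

1.20

73.7 − 29.5 = 44.2, limited to 1 d.p. → 3 s.f.; 86.0481 − 49.17 = 36.8781, limited to 2 d.p. → 4 s.f.
Carrying full precision, 44.2 ÷ 36.8781 = 1.1985433089…; keep min(3, 4) = 3 s.f.
Rounded to 3 significant figures: 1.20.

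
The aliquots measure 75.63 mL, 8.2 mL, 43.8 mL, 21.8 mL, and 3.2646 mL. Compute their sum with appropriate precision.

75.63 mL + 8.2 mL + 43.8 mL + 21.8 mL + 3.2646 mL = 152.6946 mL.
Addition/subtraction keeps the fewest decimal places: 75.63 → 2 decimal places, 8.2 → 1 decimal place, 43.8 → 1 decimal place, 21.8 → 1 decimal place, 3.2646 → 4 decimal places; limit is 1.
Rounded to 1 decimal place: 152.7 mL.

152.7 mL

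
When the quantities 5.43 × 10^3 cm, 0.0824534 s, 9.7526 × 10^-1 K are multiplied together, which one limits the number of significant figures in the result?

5.43 × 10^3 cm → 3 s.f.; 0.0824534 s → 6 s.f.; 9.7526 × 10^-1 K → 5 s.f.
The fewest is 3 significant figures, from 5.43 × 10^3 cm.

5.43 × 10^3 cm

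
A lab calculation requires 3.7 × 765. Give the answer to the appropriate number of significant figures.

3.7 × 765 = 2830.5
Multiplication/division keeps the fewest significant figures: 3.7 → 2 s.f., 765 → 3 s.f.; limit is 2.
Rounded to 2 significant figures: 2.8 × 10^3.

2.8 × 10^3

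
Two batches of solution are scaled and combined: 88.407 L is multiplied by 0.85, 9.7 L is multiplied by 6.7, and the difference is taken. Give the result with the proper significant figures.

88.407 × 0.85 = 75.14595 → 75 L (2 s.f., last digit at the 10^0 place).
9.7 × 6.7 = 64.99 → 65 L (2 s.f., last digit at the 10^0 place).
Difference: 10.15595 L; keep the coarser place, 10^0.
Result: 1.0 × 10^1 L.

1.0 × 10^1 L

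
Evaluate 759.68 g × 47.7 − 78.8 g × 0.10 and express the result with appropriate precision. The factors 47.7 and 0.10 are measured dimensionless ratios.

3.62 × 10^4 g

759.68 × 47.7 = 36236.736 → 3.62 × 10^4 g (3 s.f., last digit at the 10^2 place).
78.8 × 0.10 = 7.88 → 7.9 g (2 s.f., last digit at the 10^-1 place).
Difference: 36228.856 g; keep the coarser place, 10^2.
Result: 3.62 × 10^4 g.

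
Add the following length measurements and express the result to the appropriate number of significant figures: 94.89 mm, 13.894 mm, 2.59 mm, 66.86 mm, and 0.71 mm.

94.89 mm + 13.894 mm + 2.59 mm + 66.86 mm + 0.71 mm = 178.944 mm.
Addition/subtraction keeps the fewest decimal places: 94.89 → 2 decimal places, 13.894 → 3 decimal places, 2.59 → 2 decimal places, 66.86 → 2 decimal places, 0.71 → 2 decimal places; limit is 2.
Rounded to 2 decimal places: 1.7894 × 10² mm.

1.7894 × 10² mm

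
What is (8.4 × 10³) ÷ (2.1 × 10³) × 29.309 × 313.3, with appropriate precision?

3.7 × 10⁴

(8.4 × 10³) ÷ (2.1 × 10³) × 29.309 × 313.3 = 36730.0388
Multiplication/division keeps the fewest significant figures: 8.4 × 10³ → 2 s.f., 2.1 × 10³ → 2 s.f., 29.309 → 5 s.f., 313.3 → 4 s.f.; limit is 2.
Rounded to 2 significant figures: 3.7 × 10⁴.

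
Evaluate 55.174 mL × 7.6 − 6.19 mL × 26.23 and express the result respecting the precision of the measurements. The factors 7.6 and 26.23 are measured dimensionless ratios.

2.6 × 10^2 mL

55.174 × 7.6 = 419.3224 → 4.2 × 10^2 mL (2 s.f., last digit at the 10^1 place).
6.19 × 26.23 = 162.3637 → 162 mL (3 s.f., last digit at the 10^0 place).
Difference: 256.9587 mL; keep the coarser place, 10^1.
Result: 2.6 × 10^2 mL.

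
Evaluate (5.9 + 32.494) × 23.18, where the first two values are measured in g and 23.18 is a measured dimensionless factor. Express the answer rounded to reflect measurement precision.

8.90 × 10² g

5.9 g + 32.494 g = 38.394 g; the sum is limited to 1 decimal place (3 s.f.).
Carrying full precision, 38.394 × 23.18 = 889.97292 g; 23.18 has 4 s.f., so the result keeps min(3, 4) = 3 s.f.
Rounded to 3 significant figures: 8.90 × 10² g.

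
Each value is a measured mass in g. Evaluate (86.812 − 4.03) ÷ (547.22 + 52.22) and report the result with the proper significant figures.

0.1381

86.812 − 4.03 = 82.782, limited to 2 d.p. → 4 s.f.; 547.22 + 52.22 = 599.44, limited to 2 d.p. → 5 s.f.
Carrying full precision, 82.782 ÷ 599.44 = 0.138098892299…; keep min(4, 5) = 4 s.f.
Rounded to 4 significant figures: 0.1381.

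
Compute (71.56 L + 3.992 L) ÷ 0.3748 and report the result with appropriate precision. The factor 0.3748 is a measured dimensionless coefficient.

201.6 L

71.56 L + 3.992 L = 75.552 L; the sum is limited to 2 decimal places (4 s.f.).
Carrying full precision, 75.552 ÷ 0.3748 = 201.579509072… L; 0.3748 has 4 s.f., so the result keeps min(4, 4) = 4 s.f.
Rounded to 4 significant figures: 201.6 L.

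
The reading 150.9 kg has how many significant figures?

4

150.9: zeros between nonzero digits are significant.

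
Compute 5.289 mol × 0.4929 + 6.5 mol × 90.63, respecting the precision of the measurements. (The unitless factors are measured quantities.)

5.9 × 10² mol

5.289 × 0.4929 = 2.6069481 → 2.607 mol (4 s.f., last digit at the 10^-3 place).
6.5 × 90.63 = 589.095 → 5.9 × 10² mol (2 s.f., last digit at the 10^1 place).
Sum: 591.7019481 mol; keep the coarser place, 10^1.
Result: 5.9 × 10² mol.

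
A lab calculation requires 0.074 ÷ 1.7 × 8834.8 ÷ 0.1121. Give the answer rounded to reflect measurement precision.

0.074 ÷ 1.7 × 8834.8 ÷ 0.1121 = 3430.63021462…
Multiplication/division keeps the fewest significant figures: 0.074 → 2 s.f., 1.7 → 2 s.f., 8834.8 → 5 s.f., 0.1121 → 4 s.f.; limit is 2.
Rounded to 2 significant figures: 3.4 × 10³.

3.4 × 10³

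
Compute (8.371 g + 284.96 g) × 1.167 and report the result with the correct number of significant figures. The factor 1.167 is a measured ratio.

342.3 g

8.371 g + 284.96 g = 293.331 g; the sum is limited to 2 decimal places (5 s.f.).
Carrying full precision, 293.331 × 1.167 = 342.317277 g; 1.167 has 4 s.f., so the result keeps min(5, 4) = 4 s.f.
Rounded to 4 significant figures: 342.3 g.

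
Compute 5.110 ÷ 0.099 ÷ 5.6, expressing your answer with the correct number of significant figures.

5.110 ÷ 0.099 ÷ 5.6 = 9.21717171717…
Multiplication/division keeps the fewest significant figures: 5.110 → 4 s.f., 0.099 → 2 s.f., 5.6 → 2 s.f.; limit is 2.
Rounded to 2 significant figures: 9.2.

9.2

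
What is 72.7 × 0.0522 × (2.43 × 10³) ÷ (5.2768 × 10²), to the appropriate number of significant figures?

72.7 × 0.0522 × (2.43 × 10³) ÷ (5.2768 × 10²) = 17.4759403426…
Multiplication/division keeps the fewest significant figures: 72.7 → 3 s.f., 0.0522 → 3 s.f., 2.43 × 10³ → 3 s.f., 5.2768 × 10² → 5 s.f.; limit is 3.
Rounded to 3 significant figures: 17.5.

17.5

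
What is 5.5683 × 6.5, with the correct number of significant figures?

5.5683 × 6.5 = 36.19395
Multiplication/division keeps the fewest significant figures: 5.5683 → 5 s.f., 6.5 → 2 s.f.; limit is 2.
Rounded to 2 significant figures: 36.

36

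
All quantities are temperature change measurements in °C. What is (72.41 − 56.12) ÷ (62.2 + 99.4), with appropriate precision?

72.41 − 56.12 = 16.29, limited to 2 d.p. → 4 s.f.; 62.2 + 99.4 = 161.6, limited to 1 d.p. → 4 s.f.
Carrying full precision, 16.29 ÷ 161.6 = 0.100804455446…; keep min(4, 4) = 4 s.f.
Rounded to 4 significant figures: 0.1008.

0.1008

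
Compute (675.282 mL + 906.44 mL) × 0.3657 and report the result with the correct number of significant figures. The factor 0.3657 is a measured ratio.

578.4 mL

675.282 mL + 906.44 mL = 1581.722 mL; the sum is limited to 2 decimal places (6 s.f.).
Carrying full precision, 1581.722 × 0.3657 = 578.4357354 mL; 0.3657 has 4 s.f., so the result keeps min(6, 4) = 4 s.f.
Rounded to 4 significant figures: 578.4 mL.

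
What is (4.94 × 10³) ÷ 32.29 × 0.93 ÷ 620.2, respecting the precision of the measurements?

(4.94 × 10³) ÷ 32.29 × 0.93 ÷ 620.2 = 0.229408809174…
Multiplication/division keeps the fewest significant figures: 4.94 × 10³ → 3 s.f., 32.29 → 4 s.f., 0.93 → 2 s.f., 620.2 → 4 s.f.; limit is 2.
Rounded to 2 significant figures: 0.23.

0.23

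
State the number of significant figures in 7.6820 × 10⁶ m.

7.6820 × 10⁶: in scientific notation every digit of the coefficient is significant.

5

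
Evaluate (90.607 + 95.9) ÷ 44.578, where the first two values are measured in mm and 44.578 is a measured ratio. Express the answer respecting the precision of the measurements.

90.607 mm + 95.9 mm = 186.507 mm; the sum is limited to 1 decimal place (4 s.f.).
Carrying full precision, 186.507 ÷ 44.578 = 4.1838350756… mm; 44.578 has 5 s.f., so the result keeps min(4, 5) = 4 s.f.
Rounded to 4 significant figures: 4.184 mm.

4.184 mm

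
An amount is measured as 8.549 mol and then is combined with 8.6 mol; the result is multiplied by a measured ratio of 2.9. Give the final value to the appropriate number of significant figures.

8.549 mol + 8.6 mol = 17.149 mol; the sum is limited to 1 decimal place (3 s.f.).
Carrying full precision, 17.149 × 2.9 = 49.7321 mol; 2.9 has 2 s.f., so the result keeps min(3, 2) = 2 s.f.
Rounded to 2 significant figures: 5.0 × 10^1 mol.

5.0 × 10^1 mol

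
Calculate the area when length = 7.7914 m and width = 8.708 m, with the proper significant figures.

area = 7.7914 m × 8.708 m = 67.8475112 m².
7.7914 has 5 significant figures; 8.708 has 4.
Division/multiplication keeps the fewest: 4 significant figures.
Rounded: 67.85 m².

67.85 m²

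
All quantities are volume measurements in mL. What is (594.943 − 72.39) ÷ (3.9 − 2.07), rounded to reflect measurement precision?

2.9 × 10^2

594.943 − 72.39 = 522.553, limited to 2 d.p. → 5 s.f.; 3.9 − 2.07 = 1.83, limited to 1 d.p. → 2 s.f.
Carrying full precision, 522.553 ÷ 1.83 = 285.548087432…; keep min(5, 2) = 2 s.f.
Rounded to 2 significant figures: 2.9 × 10^2.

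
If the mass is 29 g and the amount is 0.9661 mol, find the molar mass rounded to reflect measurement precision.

30. g/mol

molar mass = 29 g ÷ 0.9661 mol = 30.0175965221… g/mol.
29 has 2 significant figures; 0.9661 has 4.
Division/multiplication keeps the fewest: 2 significant figures.
Rounded: 30. g/mol.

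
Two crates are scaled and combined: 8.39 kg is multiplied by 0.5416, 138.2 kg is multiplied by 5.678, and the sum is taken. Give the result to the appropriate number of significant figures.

8.39 × 0.5416 = 4.544024 → 4.54 kg (3 s.f., last digit at the 10^-2 place).
138.2 × 5.678 = 784.6996 → 784.7 kg (4 s.f., last digit at the 10^-1 place).
Sum: 789.243624 kg; keep the coarser place, 10^-1.
Result: 789.2 kg.

789.2 kg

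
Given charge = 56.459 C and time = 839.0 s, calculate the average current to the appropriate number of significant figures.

average current = 56.459 C ÷ 839.0 s = 0.0672932061979… A.
56.459 has 5 significant figures; 839.0 has 4.
Division/multiplication keeps the fewest: 4 significant figures.
Rounded: 0.06729 A.

0.06729 A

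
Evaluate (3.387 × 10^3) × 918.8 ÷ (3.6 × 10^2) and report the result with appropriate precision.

8.6 × 10^3

(3.387 × 10^3) × 918.8 ÷ (3.6 × 10^2) = 8644.37666667…
Multiplication/division keeps the fewest significant figures: 3.387 × 10^3 → 4 s.f., 918.8 → 4 s.f., 3.6 × 10^2 → 2 s.f.; limit is 2.
Rounded to 2 significant figures: 8.6 × 10^3.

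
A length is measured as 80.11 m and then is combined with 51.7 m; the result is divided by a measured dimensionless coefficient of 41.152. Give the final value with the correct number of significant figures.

80.11 m + 51.7 m = 131.81 m; the sum is limited to 1 decimal place (4 s.f.).
Carrying full precision, 131.81 ÷ 41.152 = 3.20300349922… m; 41.152 has 5 s.f., so the result keeps min(4, 5) = 4 s.f.
Rounded to 4 significant figures: 3.203 m.

3.203 m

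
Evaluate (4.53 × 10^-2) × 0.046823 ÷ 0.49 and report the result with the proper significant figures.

0.0043

(4.53 × 10^-2) × 0.046823 ÷ 0.49 = 0.00432873857143…
Multiplication/division keeps the fewest significant figures: 4.53 × 10^-2 → 3 s.f., 0.046823 → 5 s.f., 0.49 → 2 s.f.; limit is 2.
Rounded to 2 significant figures: 0.0043.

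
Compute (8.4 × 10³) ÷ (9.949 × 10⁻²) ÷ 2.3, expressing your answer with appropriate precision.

(8.4 × 10³) ÷ (9.949 × 10⁻²) ÷ 2.3 = 36708.9547999…
Multiplication/division keeps the fewest significant figures: 8.4 × 10³ → 2 s.f., 9.949 × 10⁻² → 4 s.f., 2.3 → 2 s.f.; limit is 2.
Rounded to 2 significant figures: 3.7 × 10⁴.

3.7 × 10⁴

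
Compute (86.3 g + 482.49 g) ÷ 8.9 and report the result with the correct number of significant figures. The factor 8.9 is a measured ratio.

64 g

86.3 g + 482.49 g = 568.79 g; the sum is limited to 1 decimal place (4 s.f.).
Carrying full precision, 568.79 ÷ 8.9 = 63.908988764… g; 8.9 has 2 s.f., so the result keeps min(4, 2) = 2 s.f.
Rounded to 2 significant figures: 64 g.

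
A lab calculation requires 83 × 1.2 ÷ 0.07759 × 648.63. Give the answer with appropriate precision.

83 × 1.2 ÷ 0.07759 × 648.63 = 832627.245779…
Multiplication/division keeps the fewest significant figures: 83 → 2 s.f., 1.2 → 2 s.f., 0.07759 → 4 s.f., 648.63 → 5 s.f.; limit is 2.
Rounded to 2 significant figures: 8.3 × 10^5.

8.3 × 10^5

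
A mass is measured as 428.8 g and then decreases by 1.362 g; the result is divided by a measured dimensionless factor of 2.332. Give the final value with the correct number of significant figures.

428.8 g − 1.362 g = 427.438 g; the difference is limited to 1 decimal place (4 s.f.).
Carrying full precision, 427.438 ÷ 2.332 = 183.29245283… g; 2.332 has 4 s.f., so the result keeps min(4, 4) = 4 s.f.
Rounded to 4 significant figures: 183.3 g.

183.3 g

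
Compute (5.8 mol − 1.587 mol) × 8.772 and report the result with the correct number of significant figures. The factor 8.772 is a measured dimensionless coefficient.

5.8 mol − 1.587 mol = 4.213 mol; the difference is limited to 1 decimal place (2 s.f.).
Carrying full precision, 4.213 × 8.772 = 36.956436 mol; 8.772 has 4 s.f., so the result keeps min(2, 4) = 2 s.f.
Rounded to 2 significant figures: 37 mol.

37 mol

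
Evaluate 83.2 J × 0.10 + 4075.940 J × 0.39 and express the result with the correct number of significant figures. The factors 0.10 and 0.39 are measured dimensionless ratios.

83.2 × 0.10 = 8.32 → 8.3 J (2 s.f., last digit at the 10^-1 place).
4075.940 × 0.39 = 1589.6166 → 1.6 × 10^3 J (2 s.f., last digit at the 10^2 place).
Sum: 1597.9366 J; keep the coarser place, 10^2.
Result: 1.6 × 10^3 J.

1.6 × 10^3 J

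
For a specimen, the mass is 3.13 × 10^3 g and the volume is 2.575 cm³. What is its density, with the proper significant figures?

1.22 × 10^3 g/cm³

density = 3.13 × 10^3 g ÷ 2.575 cm³ = 1215.53398058… g/cm³.
3.13 × 10^3 has 3 significant figures; 2.575 has 4.
Division/multiplication keeps the fewest: 3 significant figures.
Rounded: 1.22 × 10^3 g/cm³.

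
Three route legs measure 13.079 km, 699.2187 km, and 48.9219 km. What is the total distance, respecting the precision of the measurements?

761.220 km

13.079 km + 699.2187 km + 48.9219 km = 761.2196 km.
Addition/subtraction keeps the fewest decimal places: 13.079 → 3 decimal places, 699.2187 → 4 decimal places, 48.9219 → 4 decimal places; limit is 3.
Rounded to 3 decimal places: 761.220 km.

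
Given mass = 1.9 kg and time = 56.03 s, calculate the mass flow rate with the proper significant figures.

mass flow rate = 1.9 kg ÷ 56.03 s = 0.0339104051401… kg/s.
1.9 has 2 significant figures; 56.03 has 4.
Division/multiplication keeps the fewest: 2 significant figures.
Rounded: 0.034 kg/s.

0.034 kg/s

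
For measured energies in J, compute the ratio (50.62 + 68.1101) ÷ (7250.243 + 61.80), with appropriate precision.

50.62 + 68.1101 = 118.7301, limited to 2 d.p. → 5 s.f.; 7250.243 + 61.80 = 7312.043, limited to 2 d.p. → 6 s.f.
Carrying full precision, 118.7301 ÷ 7312.043 = 0.016237609653…; keep min(5, 6) = 5 s.f.
Rounded to 5 significant figures: 0.016238.

0.016238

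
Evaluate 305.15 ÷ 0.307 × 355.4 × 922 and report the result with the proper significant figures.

3.26 × 10^8

305.15 ÷ 0.307 × 355.4 × 922 = 325704188.339…
Multiplication/division keeps the fewest significant figures: 305.15 → 5 s.f., 0.307 → 3 s.f., 355.4 → 4 s.f., 922 → 3 s.f.; limit is 3.
Rounded to 3 significant figures: 3.26 × 10^8.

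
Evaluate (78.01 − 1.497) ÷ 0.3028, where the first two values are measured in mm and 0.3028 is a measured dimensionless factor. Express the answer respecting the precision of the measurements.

78.01 mm − 1.497 mm = 76.513 mm; the difference is limited to 2 decimal places (4 s.f.).
Carrying full precision, 76.513 ÷ 0.3028 = 252.684940555… mm; 0.3028 has 4 s.f., so the result keeps min(4, 4) = 4 s.f.
Rounded to 4 significant figures: 2.527 × 10² mm.

2.527 × 10² mm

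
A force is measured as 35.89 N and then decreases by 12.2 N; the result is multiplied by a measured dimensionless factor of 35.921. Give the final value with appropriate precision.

851 N

35.89 N − 12.2 N = 23.69 N; the difference is limited to 1 decimal place (3 s.f.).
Carrying full precision, 23.69 × 35.921 = 850.96849 N; 35.921 has 5 s.f., so the result keeps min(3, 5) = 3 s.f.
Rounded to 3 significant figures: 851 N.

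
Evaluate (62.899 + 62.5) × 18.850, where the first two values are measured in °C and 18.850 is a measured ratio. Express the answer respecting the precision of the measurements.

62.899 °C + 62.5 °C = 125.399 °C; the sum is limited to 1 decimal place (4 s.f.).
Carrying full precision, 125.399 × 18.850 = 2363.77115 °C; 18.850 has 5 s.f., so the result keeps min(4, 5) = 4 s.f.
Rounded to 4 significant figures: 2364 °C.

2364 °C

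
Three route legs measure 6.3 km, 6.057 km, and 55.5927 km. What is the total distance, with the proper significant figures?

67.9 km

6.3 km + 6.057 km + 55.5927 km = 67.9497 km.
Addition/subtraction keeps the fewest decimal places: 6.3 → 1 decimal place, 6.057 → 3 decimal places, 55.5927 → 4 decimal places; limit is 1.
Rounded to 1 decimal place: 67.9 km.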